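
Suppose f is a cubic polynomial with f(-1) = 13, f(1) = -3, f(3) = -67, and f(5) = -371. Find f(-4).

367

Using the Lagrange interpolation formula with nodes -1, 1, 3, 5:
  L_0(n) = (n - 1)(n - 3)(n - 5) / -48
  L_1(n) = (n + 1)(n - 3)(n - 5) / 16
  L_2(n) = (n + 1)(n - 1)(n - 5) / -16
  L_3(n) = (n + 1)(n - 1)(n - 3) / 48
Then f(n) = 13·L_0(n) - 3·L_1(n) - 67·L_2(n) - 371·L_3(n).
Expanding and collecting terms gives f(n) = -4n^3 + 6n^2 - 4n - 1.
Evaluating at n = -4: f(-4) = 367.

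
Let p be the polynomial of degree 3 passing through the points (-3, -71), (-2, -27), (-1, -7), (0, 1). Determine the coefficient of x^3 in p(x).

2

Write p(x) = ax^3 + bx^2 + cx + d. Substituting each data point gives a linear system:
  -27a + 9b - 3c + d = -71
  -8a + 4b - 2c + d = -27
  -a + b - c + d = -7
  d = 1
Solving the system yields a = 2, b = 0, c = 6, d = 1.
So p(x) = 2x³ + 6x + 1.
The leading coefficient is 2.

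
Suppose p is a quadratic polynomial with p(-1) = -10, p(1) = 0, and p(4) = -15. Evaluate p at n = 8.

-91

Write p(n) = an^2 + bn + c. Substituting each data point gives a linear system:
  a - b + c = -10
  a + b + c = 0
  16a + 4b + c = -15
Solving the system yields a = -2, b = 5, c = -3.
So p(n) = -2n^2 + 5n - 3.
Then p(8) = -91.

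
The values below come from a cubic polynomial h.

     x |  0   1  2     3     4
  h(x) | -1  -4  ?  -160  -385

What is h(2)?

On equispaced nodes a degree-3 polynomial has vanishing fourth forward difference, so
  h(0) - 4·h(1) + 6·h(2) - 4·h(3) + h(4) = 0.
Substituting the known values and solving for h(2):
  6·h(2) = -270
  h(2) = -45.

-45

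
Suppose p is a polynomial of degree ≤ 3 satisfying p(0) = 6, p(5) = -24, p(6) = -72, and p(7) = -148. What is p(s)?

p(s) = -s^3 + 4s^2 - s + 6

Using the Lagrange interpolation formula with nodes 0, 5, 6, 7:
  L_0(s) = (s - 5)(s - 6)(s - 7) / -210
  L_1(s) = s(s - 6)(s - 7) / 10
  L_2(s) = s(s - 5)(s - 7) / -6
  L_3(s) = s(s - 5)(s - 6) / 14
Then p(s) = 6·L_0(s) - 24·L_1(s) - 72·L_2(s) - 148·L_3(s).
Expanding and collecting terms gives p(s) = -s^3 + 4s^2 - s + 6.
Check: p(5) = -24. ✓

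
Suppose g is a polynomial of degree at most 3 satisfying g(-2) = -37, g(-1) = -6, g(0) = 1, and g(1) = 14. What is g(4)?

Write g(n) = an^3 + bn^2 + cn + d. Substituting each data point gives a linear system:
  -8a + 4b - 2c + d = -37
  -a + b - c + d = -6
  d = 1
  a + b + c + d = 14
Solving the system yields a = 5, b = 3, c = 5, d = 1.
So g(n) = 5n³ + 3n² + 5n + 1.
Then g(4) = 389.

389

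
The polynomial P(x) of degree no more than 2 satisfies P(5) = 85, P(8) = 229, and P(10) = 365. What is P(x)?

Write P(x) = ax^2 + bx + c. Substituting each data point gives a linear system:
  25a + 5b + c = 85
  64a + 8b + c = 229
  100a + 10b + c = 365
Solving the system yields a = 4, b = -4, c = 5.
So P(x) = 4x^2 - 4x + 5.
Check: P(8) = 229. ✓

P(x) = 4x^2 - 4x + 5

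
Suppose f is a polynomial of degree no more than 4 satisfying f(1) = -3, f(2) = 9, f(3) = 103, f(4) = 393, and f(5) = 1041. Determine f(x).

Write f(x) = ax^4 + bx^3 + cx^2 + dx + e. Substituting each data point gives a linear system:
  a + b + c + d + e = -3
  16a + 8b + 4c + 2d + e = 9
  81a + 27b + 9c + 3d + e = 103
  256a + 64b + 16c + 4d + e = 393
  625a + 125b + 25c + 5d + e = 1041
Solving the system yields a = 2, b = -1, c = -3, d = -2, e = 1.
So f(x) = 2x⁴ - x³ - 3x² - 2x + 1.
Check: f(2) = 9. ✓

f(x) = 2x^4 - x^3 - 3x^2 - 2x + 1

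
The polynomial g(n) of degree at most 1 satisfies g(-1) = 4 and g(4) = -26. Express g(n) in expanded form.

Using the Lagrange interpolation formula with nodes -1, 4:
  L_0(n) = (n - 4) / -5
  L_1(n) = (n + 1) / 5
Then g(n) = 4·L_0(n) - 26·L_1(n).
Expanding and collecting terms gives g(n) = -6n - 2.
Check: g(4) = -26. ✓

g(n) = -6n - 2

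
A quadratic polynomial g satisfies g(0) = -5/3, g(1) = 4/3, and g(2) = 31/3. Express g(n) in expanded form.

Using the Lagrange interpolation formula with nodes 0, 1, 2:
  L_0(n) = (n - 1)(n - 2) / 2
  L_1(n) = n(n - 2) / -1
  L_2(n) = n(n - 1) / 2
Then g(n) = -5/3·L_0(n) + 4/3·L_1(n) + 31/3·L_2(n).
Expanding and collecting terms gives g(n) = 3n^2 - 5/3.
Check: g(2) = 31/3. ✓

g(n) = 3n^2 - 5/3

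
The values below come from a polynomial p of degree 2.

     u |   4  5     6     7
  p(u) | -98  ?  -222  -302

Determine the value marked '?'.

The 3 known points determine the degree-2 polynomial uniquely.
Write p(u) = au^2 + bu + c. Substituting each data point gives a linear system:
  16a + 4b + c = -98
  36a + 6b + c = -222
  49a + 7b + c = -302
Solving the system yields a = -6, b = -2, c = 6.
So p(u) = -6u² - 2u + 6.
Then p(5) = -154.

-154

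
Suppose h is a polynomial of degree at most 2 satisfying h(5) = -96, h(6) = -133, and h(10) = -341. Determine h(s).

h(s) = -3s^2 - 4s - 1

Write h(s) = as^2 + bs + c. Substituting each data point gives a linear system:
  25a + 5b + c = -96
  36a + 6b + c = -133
  100a + 10b + c = -341
Solving the system yields a = -3, b = -4, c = -1.
So h(s) = -3s^2 - 4s - 1.
Check: h(10) = -341. ✓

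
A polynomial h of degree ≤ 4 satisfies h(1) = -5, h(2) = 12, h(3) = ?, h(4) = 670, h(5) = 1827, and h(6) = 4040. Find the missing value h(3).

167

On equispaced nodes a degree-4 polynomial has vanishing fifth forward difference, so
  - h(1) + 5·h(2) - 10·h(3) + 10·h(4) - 5·h(5) + h(6) = 0.
Substituting the known values and solving for h(3):
  -10·h(3) = -1670
  h(3) = 167.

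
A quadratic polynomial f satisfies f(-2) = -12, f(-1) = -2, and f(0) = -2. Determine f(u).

Using the Lagrange interpolation formula with nodes -2, -1, 0:
  L_0(u) = (u + 1)u / 2
  L_1(u) = (u + 2)u / -1
  L_2(u) = (u + 2)(u + 1) / 2
Then f(u) = -12·L_0(u) - 2·L_1(u) - 2·L_2(u).
Expanding and collecting terms gives f(u) = -5u^2 - 5u - 2.
Check: f(0) = -2. ✓

f(u) = -5u^2 - 5u - 2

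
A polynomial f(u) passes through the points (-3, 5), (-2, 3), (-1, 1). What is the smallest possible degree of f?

1

Forward differences of the values at u = -3, -2, -1:
  f  : 5  3  1
  Δ  : -2  -2
  Δ^2: 0
The first differences are constant (-2) and nonzero, while all higher differences vanish, so the minimal degree is 1.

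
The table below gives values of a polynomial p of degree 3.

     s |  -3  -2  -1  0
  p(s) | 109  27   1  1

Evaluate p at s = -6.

Using the Lagrange interpolation formula with nodes -3, -2, -1, 0:
  L_0(s) = (s + 2)(s + 1)s / -6
  L_1(s) = (s + 3)(s + 1)s / 2
  L_2(s) = (s + 3)(s + 2)s / -2
  L_3(s) = (s + 3)(s + 2)(s + 1) / 6
Then p(s) = 109·L_0(s) + 27·L_1(s) + 1·L_2(s) + 1·L_3(s).
Expanding and collecting terms gives p(s) = -5s^3 - 2s^2 + 3s + 1.
Evaluating at s = -6: p(-6) = 991.

991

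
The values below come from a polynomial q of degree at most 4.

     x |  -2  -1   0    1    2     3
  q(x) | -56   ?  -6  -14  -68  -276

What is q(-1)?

-8

On equispaced nodes a degree-4 polynomial has vanishing fifth forward difference, so
  - q(-2) + 5·q(-1) - 10·q(0) + 10·q(1) - 5·q(2) + q(3) = 0.
Substituting the known values and solving for q(-1):
  5·q(-1) = -40
  q(-1) = -8.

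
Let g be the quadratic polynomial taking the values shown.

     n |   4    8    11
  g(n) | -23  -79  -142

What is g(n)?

g(n) = -n^2 - 2n + 1

Write g(n) = an^2 + bn + c. Substituting each data point gives a linear system:
  16a + 4b + c = -23
  64a + 8b + c = -79
  121a + 11b + c = -142
Solving the system yields a = -1, b = -2, c = 1.
So g(n) = -n^2 - 2n + 1.
Check: g(8) = -79. ✓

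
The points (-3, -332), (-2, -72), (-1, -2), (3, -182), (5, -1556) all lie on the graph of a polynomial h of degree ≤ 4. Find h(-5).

Using the Lagrange interpolation formula with nodes -3, -2, -1, 3, 5:
  L_0(t) = (t + 2)(t + 1)(t - 3)(t - 5) / 96
  L_1(t) = (t + 3)(t + 1)(t - 3)(t - 5) / -35
  L_2(t) = (t + 3)(t + 2)(t - 3)(t - 5) / 48
  L_3(t) = (t + 3)(t + 2)(t + 1)(t - 5) / -240
  L_4(t) = (t + 3)(t + 2)(t + 1)(t - 3) / 672
Then h(t) = -332·L_0(t) - 72·L_1(t) - 2·L_2(t) - 182·L_3(t) - 1556·L_4(t).
Expanding and collecting terms gives h(t) = -3t^4 + 3t^3 - 2t^2 - 2t + 4.
Evaluating at t = -5: h(-5) = -2286.

-2286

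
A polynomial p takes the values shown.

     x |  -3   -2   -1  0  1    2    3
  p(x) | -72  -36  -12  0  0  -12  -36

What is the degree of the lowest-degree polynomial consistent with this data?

2

Forward differences of the values at x = -3, -2, -1, 0, 1, 2, 3:
  p  : -72  -36  -12  0  0  -12  -36
  Δ  : 36  24  12  0  -12  -24
  Δ^2: -12  -12  -12  -12  -12
  Δ^3: 0  0  0  0
  Δ^4: 0  0  0
  Δ^5: 0  0
  Δ^6: 0
The second differences are constant (-12) and nonzero, while all higher differences vanish, so the minimal degree is 2.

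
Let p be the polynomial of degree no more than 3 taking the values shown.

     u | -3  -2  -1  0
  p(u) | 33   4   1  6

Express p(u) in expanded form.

Write p(u) = au^3 + bu^2 + cu + d. Substituting each data point gives a linear system:
  -27a + 9b - 3c + d = 33
  -8a + 4b - 2c + d = 4
  -a + b - c + d = 1
  d = 6
Solving the system yields a = -3, b = -5, c = 3, d = 6.
So p(u) = -3u^3 - 5u^2 + 3u + 6.
Check: p(-3) = 33. ✓

p(u) = -3u^3 - 5u^2 + 3u + 6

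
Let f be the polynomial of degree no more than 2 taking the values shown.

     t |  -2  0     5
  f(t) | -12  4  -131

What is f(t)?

f(t) = -5t^2 - 2t + 4

Using the Lagrange interpolation formula with nodes -2, 0, 5:
  L_0(t) = t(t - 5) / 14
  L_1(t) = (t + 2)(t - 5) / -10
  L_2(t) = (t + 2)t / 35
Then f(t) = -12·L_0(t) + 4·L_1(t) - 131·L_2(t).
Expanding and collecting terms gives f(t) = -5t^2 - 2t + 4.
Check: f(5) = -131. ✓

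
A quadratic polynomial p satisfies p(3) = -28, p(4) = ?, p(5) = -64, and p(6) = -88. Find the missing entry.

-44

The 3 known points determine the degree-2 polynomial uniquely.
Write p(t) = at^2 + bt + c. Substituting each data point gives a linear system:
  9a + 3b + c = -28
  25a + 5b + c = -64
  36a + 6b + c = -88
Solving the system yields a = -2, b = -2, c = -4.
So p(t) = -2t² - 2t - 4.
Then p(4) = -44.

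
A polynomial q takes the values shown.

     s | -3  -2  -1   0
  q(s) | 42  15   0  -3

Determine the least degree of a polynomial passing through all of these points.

2

Forward differences of the values at s = -3, -2, -1, 0:
  q  : 42  15  0  -3
  Δ  : -27  -15  -3
  Δ^2: 12  12
  Δ^3: 0
The second differences are constant (12) and nonzero, while all higher differences vanish, so the minimal degree is 2.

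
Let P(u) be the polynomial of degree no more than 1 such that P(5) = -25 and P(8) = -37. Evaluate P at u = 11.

-49

Using the Lagrange interpolation formula with nodes 5, 8:
  L_0(u) = (u - 8) / -3
  L_1(u) = (u - 5) / 3
Then P(u) = -25·L_0(u) - 37·L_1(u).
Expanding and collecting terms gives P(u) = -4u - 5.
Evaluating at u = 11: P(11) = -49.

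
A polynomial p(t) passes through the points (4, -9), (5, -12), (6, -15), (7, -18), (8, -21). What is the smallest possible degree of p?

Forward differences of the values at t = 4, 5, 6, 7, 8:
  p  : -9  -12  -15  -18  -21
  Δ  : -3  -3  -3  -3
  Δ^2: 0  0  0
  Δ^3: 0  0
  Δ^4: 0
The first differences are constant (-3) and nonzero, while all higher differences vanish, so the minimal degree is 1.

1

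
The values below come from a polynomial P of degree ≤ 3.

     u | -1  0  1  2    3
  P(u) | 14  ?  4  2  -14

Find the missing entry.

The 4 known points determine the degree-3 polynomial uniquely.
Write P(u) = au^3 + bu^2 + cu + d. Substituting each data point gives a linear system:
  -a + b - c + d = 14
  a + b + c + d = 4
  8a + 4b + 2c + d = 2
  27a + 9b + 3c + d = -14
Solving the system yields a = -2, b = 5, c = -3, d = 4.
So P(u) = -2u^3 + 5u^2 - 3u + 4.
Then P(0) = 4.

4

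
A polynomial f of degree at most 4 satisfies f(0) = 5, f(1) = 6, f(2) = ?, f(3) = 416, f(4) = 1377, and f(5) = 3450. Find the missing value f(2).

75

On equispaced nodes a degree-4 polynomial has vanishing fifth forward difference, so
  - f(0) + 5·f(1) - 10·f(2) + 10·f(3) - 5·f(4) + f(5) = 0.
Substituting the known values and solving for f(2):
  -10·f(2) = -750
  f(2) = 75.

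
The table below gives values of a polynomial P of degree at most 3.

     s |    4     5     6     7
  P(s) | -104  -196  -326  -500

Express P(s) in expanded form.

Using the Lagrange interpolation formula with nodes 4, 5, 6, 7:
  L_0(s) = (s - 5)(s - 6)(s - 7) / -6
  L_1(s) = (s - 4)(s - 6)(s - 7) / 2
  L_2(s) = (s - 4)(s - 5)(s - 7) / -2
  L_3(s) = (s - 4)(s - 5)(s - 6) / 6
Then P(s) = -104·L_0(s) - 196·L_1(s) - 326·L_2(s) - 500·L_3(s).
Expanding and collecting terms gives P(s) = -s^3 - 4s^2 + 5s + 4.
Check: P(6) = -326. ✓

P(s) = -s^3 - 4s^2 + 5s + 4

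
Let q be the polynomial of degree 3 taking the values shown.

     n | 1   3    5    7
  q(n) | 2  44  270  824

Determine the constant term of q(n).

5

Write q(n) = an^3 + bn^2 + cn + d. Substituting each data point gives a linear system:
  a + b + c + d = 2
  27a + 9b + 3c + d = 44
  125a + 25b + 5c + d = 270
  343a + 49b + 7c + d = 824
Solving the system yields a = 3, b = -4, c = -2, d = 5.
So q(n) = 3n³ - 4n² - 2n + 5.
The constant term is 5.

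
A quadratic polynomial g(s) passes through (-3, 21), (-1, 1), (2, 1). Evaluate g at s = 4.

Write g(s) = as^2 + bs + c. Substituting each data point gives a linear system:
  9a - 3b + c = 21
  a - b + c = 1
  4a + 2b + c = 1
Solving the system yields a = 2, b = -2, c = -3.
So g(s) = 2s^2 - 2s - 3.
Then g(4) = 21.

21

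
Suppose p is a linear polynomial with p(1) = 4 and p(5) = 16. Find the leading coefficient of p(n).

Write p(n) = an + b. Substituting each data point gives a linear system:
  a + b = 4
  5a + b = 16
Solving the system yields a = 3, b = 1.
So p(n) = 3n + 1.
The leading coefficient is 3.

3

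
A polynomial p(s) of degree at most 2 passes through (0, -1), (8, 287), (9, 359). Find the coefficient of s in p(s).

4

Write p(s) = as^2 + bs + c. Substituting each data point gives a linear system:
  c = -1
  64a + 8b + c = 287
  81a + 9b + c = 359
Solving the system yields a = 4, b = 4, c = -1.
So p(s) = 4s^2 + 4s - 1.
The coefficient of s is 4.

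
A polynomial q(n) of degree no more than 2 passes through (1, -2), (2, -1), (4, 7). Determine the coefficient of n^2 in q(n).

Write q(n) = an^2 + bn + c. Substituting each data point gives a linear system:
  a + b + c = -2
  4a + 2b + c = -1
  16a + 4b + c = 7
Solving the system yields a = 1, b = -2, c = -1.
So q(n) = n^2 - 2n - 1.
The leading coefficient is 1.

1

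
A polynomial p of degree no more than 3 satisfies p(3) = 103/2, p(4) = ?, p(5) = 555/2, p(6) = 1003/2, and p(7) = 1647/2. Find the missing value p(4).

267/2

The 4 known points determine the degree-3 polynomial uniquely.
Write p(s) = as^3 + bs^2 + cs + d. Substituting each data point gives a linear system:
  27a + 9b + 3c + d = 103/2
  125a + 25b + 5c + d = 555/2
  216a + 36b + 6c + d = 1003/2
  343a + 49b + 7c + d = 1647/2
Solving the system yields a = 3, b = -5, c = 6, d = -5/2.
So p(s) = 3s^3 - 5s^2 + 6s - 5/2.
Then p(4) = 267/2.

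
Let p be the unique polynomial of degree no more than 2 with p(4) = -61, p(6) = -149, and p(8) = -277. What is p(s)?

p(s) = -5s^2 + 6s - 5

Write p(s) = as^2 + bs + c. Substituting each data point gives a linear system:
  16a + 4b + c = -61
  36a + 6b + c = -149
  64a + 8b + c = -277
Solving the system yields a = -5, b = 6, c = -5.
So p(s) = -5s^2 + 6s - 5.
Check: p(6) = -149. ✓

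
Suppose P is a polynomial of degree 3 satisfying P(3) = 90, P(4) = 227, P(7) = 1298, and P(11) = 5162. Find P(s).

P(s) = 4s^3 - s^2 - 4s + 3

Using the Lagrange interpolation formula with nodes 3, 4, 7, 11:
  L_0(s) = (s - 4)(s - 7)(s - 11) / -32
  L_1(s) = (s - 3)(s - 7)(s - 11) / 21
  L_2(s) = (s - 3)(s - 4)(s - 11) / -48
  L_3(s) = (s - 3)(s - 4)(s - 7) / 224
Then P(s) = 90·L_0(s) + 227·L_1(s) + 1298·L_2(s) + 5162·L_3(s).
Expanding and collecting terms gives P(s) = 4s³ - s² - 4s + 3.
Check: P(11) = 5162. ✓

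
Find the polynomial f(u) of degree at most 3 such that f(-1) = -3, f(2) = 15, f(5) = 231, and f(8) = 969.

f(u) = 2u^3 - u^2 + u + 1

Write f(u) = au^3 + bu^2 + cu + d. Substituting each data point gives a linear system:
  -a + b - c + d = -3
  8a + 4b + 2c + d = 15
  125a + 25b + 5c + d = 231
  512a + 64b + 8c + d = 969
Solving the system yields a = 2, b = -1, c = 1, d = 1.
So f(u) = 2u^3 - u^2 + u + 1.
Check: f(5) = 231. ✓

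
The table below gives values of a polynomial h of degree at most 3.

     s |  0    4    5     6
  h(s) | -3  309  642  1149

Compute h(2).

21

Write h(s) = as^3 + bs^2 + cs + d. Substituting each data point gives a linear system:
  d = -3
  64a + 16b + 4c + d = 309
  125a + 25b + 5c + d = 642
  216a + 36b + 6c + d = 1149
Solving the system yields a = 6, b = -3, c = -6, d = -3.
So h(s) = 6s³ - 3s² - 6s - 3.
Then h(2) = 21.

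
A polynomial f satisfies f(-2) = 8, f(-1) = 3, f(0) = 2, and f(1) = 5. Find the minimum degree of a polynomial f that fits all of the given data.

Forward differences of the values at t = -2, -1, 0, 1:
  f  : 8  3  2  5
  Δ  : -5  -1  3
  Δ^2: 4  4
  Δ^3: 0
The second differences are constant (4) and nonzero, while all higher differences vanish, so the minimal degree is 2.

2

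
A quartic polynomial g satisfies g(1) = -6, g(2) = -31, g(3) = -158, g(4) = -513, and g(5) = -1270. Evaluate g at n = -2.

Write g(n) = an^4 + bn^3 + cn^2 + dn + e. Substituting each data point gives a linear system:
  a + b + c + d + e = -6
  16a + 8b + 4c + 2d + e = -31
  81a + 27b + 9c + 3d + e = -158
  256a + 64b + 16c + 4d + e = -513
  625a + 125b + 25c + 5d + e = -1270
Solving the system yields a = -2, b = -1, c = 5, d = -3, e = -5.
So g(n) = -2n⁴ - n³ + 5n² - 3n - 5.
Then g(-2) = -3.

-3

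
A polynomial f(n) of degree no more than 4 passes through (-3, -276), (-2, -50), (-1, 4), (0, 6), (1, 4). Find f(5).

-1604

Forward differences of the values at n = -3, -2, -1, 0, 1:
  f  : -276  -50  4  6  4
  Δ  : 226  54  2  -2
  Δ^2: -172  -52  -4
  Δ^3: 120  48
  Δ^4: -72
The fourth differences are constant, confirming degree 4.
Interpolating (Newton forward form) and evaluating at n = 5 gives f(5) = -1604.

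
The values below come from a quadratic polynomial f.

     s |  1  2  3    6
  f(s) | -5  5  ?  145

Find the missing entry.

25

The 3 known points determine the degree-2 polynomial uniquely.
Write f(s) = as^2 + bs + c. Substituting each data point gives a linear system:
  a + b + c = -5
  4a + 2b + c = 5
  36a + 6b + c = 145
Solving the system yields a = 5, b = -5, c = -5.
So f(s) = 5s² - 5s - 5.
Then f(3) = 25.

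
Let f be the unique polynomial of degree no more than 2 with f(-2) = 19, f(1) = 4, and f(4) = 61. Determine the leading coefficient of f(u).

4

Write f(u) = au^2 + bu + c. Substituting each data point gives a linear system:
  4a - 2b + c = 19
  a + b + c = 4
  16a + 4b + c = 61
Solving the system yields a = 4, b = -1, c = 1.
So f(u) = 4u² - u + 1.
The leading coefficient is 4.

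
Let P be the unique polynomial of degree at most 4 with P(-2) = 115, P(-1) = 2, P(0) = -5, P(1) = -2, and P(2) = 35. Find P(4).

Write P(n) = an^4 + bn^3 + cn^2 + dn + e. Substituting each data point gives a linear system:
  16a - 8b + 4c - 2d + e = 115
  a - b + c - d + e = 2
  e = -5
  a + b + c + d + e = -2
  16a + 8b + 4c + 2d + e = 35
Solving the system yields a = 5, b = -6, c = 0, d = 4, e = -5.
So P(n) = 5n⁴ - 6n³ + 4n - 5.
Then P(4) = 907.

907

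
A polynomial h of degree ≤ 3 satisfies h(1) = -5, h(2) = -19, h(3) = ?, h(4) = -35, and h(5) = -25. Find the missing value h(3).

-31

The 4 known points determine the degree-3 polynomial uniquely.
Write h(s) = as^3 + bs^2 + cs + d. Substituting each data point gives a linear system:
  a + b + c + d = -5
  8a + 4b + 2c + d = -19
  64a + 16b + 4c + d = -35
  125a + 25b + 5c + d = -25
Solving the system yields a = 1, b = -5, c = -6, d = 5.
So h(s) = s³ - 5s² - 6s + 5.
Then h(3) = -31.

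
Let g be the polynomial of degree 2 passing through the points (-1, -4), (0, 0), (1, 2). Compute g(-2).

Write g(s) = as^2 + bs + c. Substituting each data point gives a linear system:
  a - b + c = -4
  c = 0
  a + b + c = 2
Solving the system yields a = -1, b = 3, c = 0.
So g(s) = -s^2 + 3s.
Then g(-2) = -10.

-10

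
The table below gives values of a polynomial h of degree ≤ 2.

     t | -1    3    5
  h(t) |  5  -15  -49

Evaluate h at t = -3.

-9

Write h(t) = at^2 + bt + c. Substituting each data point gives a linear system:
  a - b + c = 5
  9a + 3b + c = -15
  25a + 5b + c = -49
Solving the system yields a = -2, b = -1, c = 6.
So h(t) = -2t^2 - t + 6.
Then h(-3) = -9.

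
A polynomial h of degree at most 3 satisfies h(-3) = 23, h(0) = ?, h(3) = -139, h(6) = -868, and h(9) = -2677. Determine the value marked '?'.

On equispaced nodes a degree-3 polynomial has vanishing fourth forward difference, so
  h(-3) - 4·h(0) + 6·h(3) - 4·h(6) + h(9) = 0.
Substituting the known values and solving for h(0):
  -4·h(0) = 16
  h(0) = -4.

-4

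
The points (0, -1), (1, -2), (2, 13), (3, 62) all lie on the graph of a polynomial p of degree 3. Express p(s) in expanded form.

p(s) = 3s^3 - s^2 - 3s - 1

Write p(s) = as^3 + bs^2 + cs + d. Substituting each data point gives a linear system:
  d = -1
  a + b + c + d = -2
  8a + 4b + 2c + d = 13
  27a + 9b + 3c + d = 62
Solving the system yields a = 3, b = -1, c = -3, d = -1.
So p(s) = 3s^3 - s^2 - 3s - 1.
Check: p(3) = 62. ✓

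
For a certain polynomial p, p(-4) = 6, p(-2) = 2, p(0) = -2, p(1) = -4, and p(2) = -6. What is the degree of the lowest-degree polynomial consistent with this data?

Divided differences on the nodes -4, -2, 0, 1, 2:
  order 0: 6  2  -2  -4  -6
  order 1: -2  -2  -2  -2
  order 2: 0  0  0
  order 3: 0  0
  order 4: 0
The order-1 divided differences are all -2 (nonzero) and every higher order vanishes, so the data lies on a polynomial of degree exactly 1.

1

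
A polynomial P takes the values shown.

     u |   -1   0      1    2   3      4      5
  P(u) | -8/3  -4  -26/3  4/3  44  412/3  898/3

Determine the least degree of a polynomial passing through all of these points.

3

Forward differences of the values at u = -1, 0, 1, 2, 3, 4, 5:
  P  : -8/3  -4  -26/3  4/3  44  412/3  898/3
  Δ  : -4/3  -14/3  10  128/3  280/3  162
  Δ^2: -10/3  44/3  98/3  152/3  206/3
  Δ^3: 18  18  18  18
  Δ^4: 0  0  0
  Δ^5: 0  0
  Δ^6: 0
The third differences are constant (18) and nonzero, while all higher differences vanish, so the minimal degree is 3.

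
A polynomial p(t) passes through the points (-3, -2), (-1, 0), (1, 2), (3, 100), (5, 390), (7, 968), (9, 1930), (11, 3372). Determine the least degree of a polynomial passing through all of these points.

3

Forward differences of the values at t = -3, -1, 1, 3, 5, 7, 9, 11:
  p  : -2  0  2  100  390  968  1930  3372
  Δ  : 2  2  98  290  578  962  1442
  Δ^2: 0  96  192  288  384  480
  Δ^3: 96  96  96  96  96
  Δ^4: 0  0  0  0
  Δ^5: 0  0  0
  Δ^6: 0  0
  Δ^7: 0
The third differences are constant (96) and nonzero, while all higher differences vanish, so the minimal degree is 3.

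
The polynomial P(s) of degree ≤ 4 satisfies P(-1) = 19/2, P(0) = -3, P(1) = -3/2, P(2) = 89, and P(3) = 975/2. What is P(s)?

Using the Lagrange interpolation formula with nodes -1, 0, 1, 2, 3:
  L_0(s) = s(s - 1)(s - 2)(s - 3) / 24
  L_1(s) = (s + 1)(s - 1)(s - 2)(s - 3) / -6
  L_2(s) = (s + 1)s(s - 2)(s - 3) / 4
  L_3(s) = (s + 1)s(s - 1)(s - 3) / -6
  L_4(s) = (s + 1)s(s - 1)(s - 2) / 24
Then P(s) = 19/2·L_0(s) - 3·L_1(s) - 3/2·L_2(s) + 89·L_3(s) + 975/2·L_4(s).
Expanding and collecting terms gives P(s) = 6s⁴ + (1/2)s³ + s² - 6s - 3.
Check: P(0) = -3. ✓

P(s) = 6s^4 + (1/2)s^3 + s^2 - 6s - 3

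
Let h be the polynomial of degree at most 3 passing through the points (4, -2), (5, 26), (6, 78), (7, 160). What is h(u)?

h(u) = u^3 - 3u^2 - 6u + 6

Write h(u) = au^3 + bu^2 + cu + d. Substituting each data point gives a linear system:
  64a + 16b + 4c + d = -2
  125a + 25b + 5c + d = 26
  216a + 36b + 6c + d = 78
  343a + 49b + 7c + d = 160
Solving the system yields a = 1, b = -3, c = -6, d = 6.
So h(u) = u^3 - 3u^2 - 6u + 6.
Check: h(5) = 26. ✓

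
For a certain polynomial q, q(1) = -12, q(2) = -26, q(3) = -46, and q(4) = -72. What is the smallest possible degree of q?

2

Forward differences of the values at x = 1, 2, 3, 4:
  q  : -12  -26  -46  -72
  Δ  : -14  -20  -26
  Δ^2: -6  -6
  Δ^3: 0
The second differences are constant (-6) and nonzero, while all higher differences vanish, so the minimal degree is 2.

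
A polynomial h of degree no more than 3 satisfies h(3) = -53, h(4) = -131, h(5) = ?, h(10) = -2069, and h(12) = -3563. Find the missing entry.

The 4 known points determine the degree-3 polynomial uniquely.
Write h(s) = as^3 + bs^2 + cs + d. Substituting each data point gives a linear system:
  27a + 9b + 3c + d = -53
  64a + 16b + 4c + d = -131
  1000a + 100b + 10c + d = -2069
  1728a + 144b + 12c + d = -3563
Solving the system yields a = -2, b = -1, c = 3, d = 1.
So h(s) = -2s^3 - s^2 + 3s + 1.
Then h(5) = -259.

-259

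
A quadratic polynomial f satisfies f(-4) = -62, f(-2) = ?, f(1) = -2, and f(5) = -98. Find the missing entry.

The 3 known points determine the degree-2 polynomial uniquely.
Write f(u) = au^2 + bu + c. Substituting each data point gives a linear system:
  16a - 4b + c = -62
  a + b + c = -2
  25a + 5b + c = -98
Solving the system yields a = -4, b = 0, c = 2.
So f(u) = -4u^2 + 2.
Then f(-2) = -14.

-14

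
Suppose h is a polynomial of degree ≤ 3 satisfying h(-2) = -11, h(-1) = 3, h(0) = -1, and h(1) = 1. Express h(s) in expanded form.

h(s) = 4s^3 + 3s^2 - 5s - 1

Write h(s) = as^3 + bs^2 + cs + d. Substituting each data point gives a linear system:
  -8a + 4b - 2c + d = -11
  -a + b - c + d = 3
  d = -1
  a + b + c + d = 1
Solving the system yields a = 4, b = 3, c = -5, d = -1.
So h(s) = 4s³ + 3s² - 5s - 1.
Check: h(-1) = 3. ✓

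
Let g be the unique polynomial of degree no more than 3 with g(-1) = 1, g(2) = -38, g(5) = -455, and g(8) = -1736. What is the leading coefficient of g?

Write g(x) = ax^3 + bx^2 + cx + d. Substituting each data point gives a linear system:
  -a + b - c + d = 1
  8a + 4b + 2c + d = -38
  125a + 25b + 5c + d = -455
  512a + 64b + 8c + d = -1736
Solving the system yields a = -3, b = -3, c = -1, d = 0.
So g(x) = -3x^3 - 3x^2 - x.
The leading coefficient is -3.

-3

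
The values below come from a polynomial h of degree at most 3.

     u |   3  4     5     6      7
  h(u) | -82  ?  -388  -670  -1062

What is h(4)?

-198

On equispaced nodes a degree-3 polynomial has vanishing fourth forward difference, so
  h(3) - 4·h(4) + 6·h(5) - 4·h(6) + h(7) = 0.
Substituting the known values and solving for h(4):
  -4·h(4) = 792
  h(4) = -198.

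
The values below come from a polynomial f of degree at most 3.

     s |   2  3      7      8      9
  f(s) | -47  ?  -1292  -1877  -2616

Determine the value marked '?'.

The 4 known points determine the degree-3 polynomial uniquely.
Write f(s) = as^3 + bs^2 + cs + d. Substituting each data point gives a linear system:
  8a + 4b + 2c + d = -47
  343a + 49b + 7c + d = -1292
  512a + 64b + 8c + d = -1877
  729a + 81b + 9c + d = -2616
Solving the system yields a = -3, b = -5, c = -3, d = 3.
So f(s) = -3s^3 - 5s^2 - 3s + 3.
Then f(3) = -132.

-132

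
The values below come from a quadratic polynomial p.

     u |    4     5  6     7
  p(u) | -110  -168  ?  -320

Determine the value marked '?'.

-238

The 3 known points determine the degree-2 polynomial uniquely.
Write p(u) = au^2 + bu + c. Substituting each data point gives a linear system:
  16a + 4b + c = -110
  25a + 5b + c = -168
  49a + 7b + c = -320
Solving the system yields a = -6, b = -4, c = 2.
So p(u) = -6u² - 4u + 2.
Then p(6) = -238.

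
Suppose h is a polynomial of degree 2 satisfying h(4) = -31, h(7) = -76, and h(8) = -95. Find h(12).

-191

Write h(s) = as^2 + bs + c. Substituting each data point gives a linear system:
  16a + 4b + c = -31
  49a + 7b + c = -76
  64a + 8b + c = -95
Solving the system yields a = -1, b = -4, c = 1.
So h(s) = -s² - 4s + 1.
Then h(12) = -191.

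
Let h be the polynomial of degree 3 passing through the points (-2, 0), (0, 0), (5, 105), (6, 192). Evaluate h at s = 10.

Write h(s) = as^3 + bs^2 + cs + d. Substituting each data point gives a linear system:
  -8a + 4b - 2c + d = 0
  d = 0
  125a + 25b + 5c + d = 105
  216a + 36b + 6c + d = 192
Solving the system yields a = 1, b = 0, c = -4, d = 0.
So h(s) = s^3 - 4s.
Then h(10) = 960.

960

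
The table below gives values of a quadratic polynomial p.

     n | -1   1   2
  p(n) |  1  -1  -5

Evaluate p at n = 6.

-41

Using the Lagrange interpolation formula with nodes -1, 1, 2:
  L_0(n) = (n - 1)(n - 2) / 6
  L_1(n) = (n + 1)(n - 2) / -2
  L_2(n) = (n + 1)(n - 1) / 3
Then p(n) = 1·L_0(n) - 1·L_1(n) - 5·L_2(n).
Expanding and collecting terms gives p(n) = -n^2 - n + 1.
Evaluating at n = 6: p(6) = -41.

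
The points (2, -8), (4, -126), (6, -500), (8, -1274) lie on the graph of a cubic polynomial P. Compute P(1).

0

Write P(t) = at^3 + bt^2 + ct + d. Substituting each data point gives a linear system:
  8a + 4b + 2c + d = -8
  64a + 16b + 4c + d = -126
  216a + 36b + 6c + d = -500
  512a + 64b + 8c + d = -1274
Solving the system yields a = -3, b = 4, c = 1, d = -2.
So P(t) = -3t^3 + 4t^2 + t - 2.
Then P(1) = 0.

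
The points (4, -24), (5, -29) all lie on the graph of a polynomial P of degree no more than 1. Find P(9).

-49

Using the Lagrange interpolation formula with nodes 4, 5:
  L_0(s) = (s - 5) / -1
  L_1(s) = (s - 4) / 1
Then P(s) = -24·L_0(s) - 29·L_1(s).
Expanding and collecting terms gives P(s) = -5s - 4.
Evaluating at s = 9: P(9) = -49.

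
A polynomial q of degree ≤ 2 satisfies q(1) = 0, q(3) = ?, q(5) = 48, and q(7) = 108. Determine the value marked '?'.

12

The 3 known points determine the degree-2 polynomial uniquely.
Write q(n) = an^2 + bn + c. Substituting each data point gives a linear system:
  a + b + c = 0
  25a + 5b + c = 48
  49a + 7b + c = 108
Solving the system yields a = 3, b = -6, c = 3.
So q(n) = 3n² - 6n + 3.
Then q(3) = 12.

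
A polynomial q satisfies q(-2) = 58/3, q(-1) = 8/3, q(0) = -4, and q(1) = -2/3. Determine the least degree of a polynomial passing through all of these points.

Forward differences of the values at n = -2, -1, 0, 1:
  q  : 58/3  8/3  -4  -2/3
  Δ  : -50/3  -20/3  10/3
  Δ^2: 10  10
  Δ^3: 0
The second differences are constant (10) and nonzero, while all higher differences vanish, so the minimal degree is 2.

2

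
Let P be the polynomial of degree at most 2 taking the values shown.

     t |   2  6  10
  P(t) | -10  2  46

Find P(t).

Write P(t) = at^2 + bt + c. Substituting each data point gives a linear system:
  4a + 2b + c = -10
  36a + 6b + c = 2
  100a + 10b + c = 46
Solving the system yields a = 1, b = -5, c = -4.
So P(t) = t² - 5t - 4.
Check: P(2) = -10. ✓

P(t) = t^2 - 5t - 4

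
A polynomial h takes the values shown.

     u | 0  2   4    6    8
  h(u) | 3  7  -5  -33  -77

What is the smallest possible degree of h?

Forward differences of the values at u = 0, 2, 4, 6, 8:
  h  : 3  7  -5  -33  -77
  Δ  : 4  -12  -28  -44
  Δ^2: -16  -16  -16
  Δ^3: 0  0
  Δ^4: 0
The second differences are constant (-16) and nonzero, while all higher differences vanish, so the minimal degree is 2.

2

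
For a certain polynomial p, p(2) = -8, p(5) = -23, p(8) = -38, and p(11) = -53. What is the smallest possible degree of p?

1

Forward differences of the values at u = 2, 5, 8, 11:
  p  : -8  -23  -38  -53
  Δ  : -15  -15  -15
  Δ^2: 0  0
  Δ^3: 0
The first differences are constant (-15) and nonzero, while all higher differences vanish, so the minimal degree is 1.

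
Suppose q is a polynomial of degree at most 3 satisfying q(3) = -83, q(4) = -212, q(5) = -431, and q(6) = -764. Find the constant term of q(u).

4

Write q(u) = au^3 + bu^2 + cu + d. Substituting each data point gives a linear system:
  27a + 9b + 3c + d = -83
  64a + 16b + 4c + d = -212
  125a + 25b + 5c + d = -431
  216a + 36b + 6c + d = -764
Solving the system yields a = -4, b = 3, c = -2, d = 4.
So q(u) = -4u^3 + 3u^2 - 2u + 4.
The constant term is 4.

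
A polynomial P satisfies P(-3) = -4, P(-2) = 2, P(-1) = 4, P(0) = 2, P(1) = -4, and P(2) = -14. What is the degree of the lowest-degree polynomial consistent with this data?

Forward differences of the values at n = -3, -2, -1, 0, 1, 2:
  P  : -4  2  4  2  -4  -14
  Δ  : 6  2  -2  -6  -10
  Δ^2: -4  -4  -4  -4
  Δ^3: 0  0  0
  Δ^4: 0  0
  Δ^5: 0
The second differences are constant (-4) and nonzero, while all higher differences vanish, so the minimal degree is 2.

2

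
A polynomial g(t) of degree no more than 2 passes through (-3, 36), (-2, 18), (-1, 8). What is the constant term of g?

Write g(t) = at^2 + bt + c. Substituting each data point gives a linear system:
  9a - 3b + c = 36
  4a - 2b + c = 18
  a - b + c = 8
Solving the system yields a = 4, b = 2, c = 6.
So g(t) = 4t^2 + 2t + 6.
The constant term is 6.

6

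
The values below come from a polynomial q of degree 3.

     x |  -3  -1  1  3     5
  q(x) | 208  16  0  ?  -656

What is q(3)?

-128

The 4 known points determine the degree-3 polynomial uniquely.
Write q(x) = ax^3 + bx^2 + cx + d. Substituting each data point gives a linear system:
  -27a + 9b - 3c + d = 208
  -a + b - c + d = 16
  a + b + c + d = 0
  125a + 25b + 5c + d = -656
Solving the system yields a = -6, b = 4, c = -2, d = 4.
So q(x) = -6x³ + 4x² - 2x + 4.
Then q(3) = -128.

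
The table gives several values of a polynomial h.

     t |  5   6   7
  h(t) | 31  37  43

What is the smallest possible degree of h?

1

Divided differences on the nodes 5, 6, 7:
  order 0: 31  37  43
  order 1: 6  6
  order 2: 0
The order-1 divided differences are all 6 (nonzero) and every higher order vanishes, so the data lies on a polynomial of degree exactly 1.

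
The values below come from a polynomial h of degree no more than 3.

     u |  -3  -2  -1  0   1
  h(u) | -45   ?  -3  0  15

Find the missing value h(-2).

On equispaced nodes a degree-3 polynomial has vanishing fourth forward difference, so
  h(-3) - 4·h(-2) + 6·h(-1) - 4·h(0) + h(1) = 0.
Substituting the known values and solving for h(-2):
  -4·h(-2) = 48
  h(-2) = -12.

-12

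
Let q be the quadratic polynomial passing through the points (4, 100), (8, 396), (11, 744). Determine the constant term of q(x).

Write q(x) = ax^2 + bx + c. Substituting each data point gives a linear system:
  16a + 4b + c = 100
  64a + 8b + c = 396
  121a + 11b + c = 744
Solving the system yields a = 6, b = 2, c = -4.
So q(x) = 6x^2 + 2x - 4.
The constant term is -4.

-4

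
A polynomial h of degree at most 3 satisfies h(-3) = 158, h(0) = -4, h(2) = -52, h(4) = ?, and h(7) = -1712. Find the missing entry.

The 4 known points determine the degree-3 polynomial uniquely.
Write h(u) = au^3 + bu^2 + cu + d. Substituting each data point gives a linear system:
  -27a + 9b - 3c + d = 158
  d = -4
  8a + 4b + 2c + d = -52
  343a + 49b + 7c + d = -1712
Solving the system yields a = -5, b = 1, c = -6, d = -4.
So h(u) = -5u³ + u² - 6u - 4.
Then h(4) = -332.

-332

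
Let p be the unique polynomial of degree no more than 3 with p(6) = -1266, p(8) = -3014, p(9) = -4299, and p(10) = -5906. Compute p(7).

-2015

Using the Lagrange interpolation formula with nodes 6, 8, 9, 10:
  L_0(u) = (u - 8)(u - 9)(u - 10) / -24
  L_1(u) = (u - 6)(u - 9)(u - 10) / 4
  L_2(u) = (u - 6)(u - 8)(u - 10) / -3
  L_3(u) = (u - 6)(u - 8)(u - 9) / 8
Then p(u) = -1266·L_0(u) - 3014·L_1(u) - 4299·L_2(u) - 5906·L_3(u).
Expanding and collecting terms gives p(u) = -6u^3 + u^2 - 6.
Evaluating at u = 7: p(7) = -2015.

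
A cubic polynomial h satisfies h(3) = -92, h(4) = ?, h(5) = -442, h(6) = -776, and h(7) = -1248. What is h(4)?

-222

The 4 known points determine the degree-3 polynomial uniquely.
Write h(u) = au^3 + bu^2 + cu + d. Substituting each data point gives a linear system:
  27a + 9b + 3c + d = -92
  125a + 25b + 5c + d = -442
  216a + 36b + 6c + d = -776
  343a + 49b + 7c + d = -1248
Solving the system yields a = -4, b = 3, c = -3, d = -2.
So h(u) = -4u^3 + 3u^2 - 3u - 2.
Then h(4) = -222.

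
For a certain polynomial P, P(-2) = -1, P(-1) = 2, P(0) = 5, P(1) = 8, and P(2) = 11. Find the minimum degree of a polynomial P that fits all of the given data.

1

Forward differences of the values at n = -2, -1, 0, 1, 2:
  P  : -1  2  5  8  11
  Δ  : 3  3  3  3
  Δ^2: 0  0  0
  Δ^3: 0  0
  Δ^4: 0
The first differences are constant (3) and nonzero, while all higher differences vanish, so the minimal degree is 1.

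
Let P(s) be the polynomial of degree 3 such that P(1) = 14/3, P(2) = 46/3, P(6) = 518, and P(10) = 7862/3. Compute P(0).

Using the Lagrange interpolation formula with nodes 1, 2, 6, 10:
  L_0(s) = (s - 2)(s - 6)(s - 10) / -45
  L_1(s) = (s - 1)(s - 6)(s - 10) / 32
  L_2(s) = (s - 1)(s - 2)(s - 10) / -80
  L_3(s) = (s - 1)(s - 2)(s - 6) / 288
Then P(s) = 14/3·L_0(s) + 46/3·L_1(s) + 518·L_2(s) + 7862/3·L_3(s).
Expanding and collecting terms gives P(s) = 3s^3 - 4s^2 + (5/3)s + 4.
Evaluating at s = 0: P(0) = 4.

4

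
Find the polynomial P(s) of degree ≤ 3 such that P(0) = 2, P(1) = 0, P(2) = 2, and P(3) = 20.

P(s) = 2s^3 - 4s^2 + 2

Write P(s) = as^3 + bs^2 + cs + d. Substituting each data point gives a linear system:
  d = 2
  a + b + c + d = 0
  8a + 4b + 2c + d = 2
  27a + 9b + 3c + d = 20
Solving the system yields a = 2, b = -4, c = 0, d = 2.
So P(s) = 2s³ - 4s² + 2.
Check: P(3) = 20. ✓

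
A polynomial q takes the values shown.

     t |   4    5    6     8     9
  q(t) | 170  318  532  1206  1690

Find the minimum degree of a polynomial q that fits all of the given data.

Divided differences on the nodes 4, 5, 6, 8, 9:
  order 0: 170  318  532  1206  1690
  order 1: 148  214  337  484
  order 2: 33  41  49
  order 3: 2  2
  order 4: 0
The order-3 divided differences are all 2 (nonzero) and every higher order vanishes, so the data lies on a polynomial of degree exactly 3.

3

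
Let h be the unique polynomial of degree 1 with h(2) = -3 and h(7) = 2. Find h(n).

h(n) = n - 5

Using the Lagrange interpolation formula with nodes 2, 7:
  L_0(n) = (n - 7) / -5
  L_1(n) = (n - 2) / 5
Then h(n) = -3·L_0(n) + 2·L_1(n).
Expanding and collecting terms gives h(n) = n - 5.
Check: h(7) = 2. ✓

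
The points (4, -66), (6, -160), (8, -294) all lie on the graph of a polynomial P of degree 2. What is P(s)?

P(s) = -5s^2 + 3s + 2

Using the Lagrange interpolation formula with nodes 4, 6, 8:
  L_0(s) = (s - 6)(s - 8) / 8
  L_1(s) = (s - 4)(s - 8) / -4
  L_2(s) = (s - 4)(s - 6) / 8
Then P(s) = -66·L_0(s) - 160·L_1(s) - 294·L_2(s).
Expanding and collecting terms gives P(s) = -5s^2 + 3s + 2.
Check: P(4) = -66. ✓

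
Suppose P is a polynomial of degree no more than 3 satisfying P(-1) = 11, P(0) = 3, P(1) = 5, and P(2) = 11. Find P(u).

P(u) = -u^3 + 5u^2 - 2u + 3

Write P(u) = au^3 + bu^2 + cu + d. Substituting each data point gives a linear system:
  -a + b - c + d = 11
  d = 3
  a + b + c + d = 5
  8a + 4b + 2c + d = 11
Solving the system yields a = -1, b = 5, c = -2, d = 3.
So P(u) = -u^3 + 5u^2 - 2u + 3.
Check: P(-1) = 11. ✓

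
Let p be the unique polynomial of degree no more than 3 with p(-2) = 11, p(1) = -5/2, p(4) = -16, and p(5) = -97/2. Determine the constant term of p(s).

Write p(s) = as^3 + bs^2 + cs + d. Substituting each data point gives a linear system:
  -8a + 4b - 2c + d = 11
  a + b + c + d = -5/2
  64a + 16b + 4c + d = -16
  125a + 25b + 5c + d = -97/2
Solving the system yields a = -1, b = 3, c = 3/2, d = -6.
So p(s) = -s^3 + 3s^2 + (3/2)s - 6.
The constant term is -6.

-6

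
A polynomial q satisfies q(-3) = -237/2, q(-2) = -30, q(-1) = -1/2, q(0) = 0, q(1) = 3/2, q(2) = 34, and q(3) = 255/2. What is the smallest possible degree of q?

Forward differences of the values at x = -3, -2, -1, 0, 1, 2, 3:
  q  : -237/2  -30  -1/2  0  3/2  34  255/2
  Δ  : 177/2  59/2  1/2  3/2  65/2  187/2
  Δ^2: -59  -29  1  31  61
  Δ^3: 30  30  30  30
  Δ^4: 0  0  0
  Δ^5: 0  0
  Δ^6: 0
The third differences are constant (30) and nonzero, while all higher differences vanish, so the minimal degree is 3.

3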